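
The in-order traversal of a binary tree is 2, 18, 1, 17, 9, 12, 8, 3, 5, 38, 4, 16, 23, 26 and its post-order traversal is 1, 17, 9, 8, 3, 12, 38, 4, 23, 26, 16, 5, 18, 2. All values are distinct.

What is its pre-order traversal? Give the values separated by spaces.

2 18 5 12 9 17 1 3 8 16 4 38 26 23

The last element of post-order is the root; it splits in-order into left and right subtrees.
Root 2: left subtree has 0 nodes { }, right has 13 {18, 1, 17, 9, 12, 8, 3, 5, 38, 4, 16, 23, 26}.
  Root 18: left subtree has 0 nodes { }, right has 12 {1, 17, 9, 12, 8, 3, 5, 38, 4, 16, 23, 26}.
    Root 5: left subtree has 6 nodes {1, 17, 9, 12, 8, 3}, right has 5 {38, 4, 16, 23, 26}.
      Root 12: left subtree has 3 nodes {1, 17, 9}, right has 2 {8, 3}.
        Root 9: left subtree has 2 nodes {1, 17}, right has 0 { }.
          Root 17: left subtree has 1 node {1}, right has 0 { }.
        Root 3: left subtree has 1 node {8}, right has 0 { }.
      Root 16: left subtree has 2 nodes {38, 4}, right has 2 {23, 26}.
        Root 4: left subtree has 1 node {38}, right has 0 { }.
        Root 26: left subtree has 1 node {23}, right has 0 { }.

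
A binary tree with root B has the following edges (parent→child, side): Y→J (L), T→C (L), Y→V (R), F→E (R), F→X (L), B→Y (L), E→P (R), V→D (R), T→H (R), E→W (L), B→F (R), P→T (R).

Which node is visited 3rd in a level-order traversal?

Level-order visits nodes level by level from the root, left to right within each level.
Level 0: B
Level 1: Y, F
Level 2: J, V, X, E
Level 3: D, W, P
Level 4: T
Level 5: C, H
Full level-order sequence: B, Y, F, J, V, X, E, D, W, P, T, C, H.

F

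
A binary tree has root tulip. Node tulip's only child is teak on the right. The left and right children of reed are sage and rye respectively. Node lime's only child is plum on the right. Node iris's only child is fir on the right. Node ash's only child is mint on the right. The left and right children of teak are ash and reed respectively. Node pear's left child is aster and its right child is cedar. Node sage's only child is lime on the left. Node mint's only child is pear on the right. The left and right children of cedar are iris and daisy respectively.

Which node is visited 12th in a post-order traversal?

Post-order visits the left subtree, then the right subtree, then the node.
At tulip: no left child.
At tulip: go right to teak.
  At teak: go left to ash.
    At ash: no left child.
    At ash: go right to mint.
      At mint: no left child.
      At mint: go right to pear.
        At pear: go left to aster.
          aster is a leaf — visit aster.
        At pear: go right to cedar.
          At cedar: go left to iris.
            At iris: no left child.
            At iris: go right to fir.
              fir is a leaf — visit fir.
            Visit iris.
          At cedar: go right to daisy.
            daisy is a leaf — visit daisy.
          Visit cedar.
        Visit pear.
      Visit mint.
    Visit ash.
  At teak: go right to reed.
    At reed: go left to sage.
      At sage: go left to lime.
        At lime: no left child.
        At lime: go right to plum.
          plum is a leaf — visit plum.
        Visit lime.
      At sage: no right child.
      Visit sage.
    At reed: go right to rye.
      rye is a leaf — visit rye.
    Visit reed.
  Visit teak.
Visit tulip.
Full post-order sequence: aster, fir, iris, daisy, cedar, pear, mint, ash, plum, lime, sage, rye, reed, teak, tulip.

rye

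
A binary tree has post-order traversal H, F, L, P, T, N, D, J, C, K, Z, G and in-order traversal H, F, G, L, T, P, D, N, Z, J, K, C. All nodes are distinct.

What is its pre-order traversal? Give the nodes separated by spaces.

The last element of post-order is the root; it splits in-order into left and right subtrees.
Root G: left subtree has 2 nodes {H, F}, right has 9 {L, T, P, D, N, Z, J, K, C}.
  Root F: left subtree has 1 node {H}, right has 0 { }.
  Root Z: left subtree has 5 nodes {L, T, P, D, N}, right has 3 {J, K, C}.
    Root D: left subtree has 3 nodes {L, T, P}, right has 1 {N}.
      Root T: left subtree has 1 node {L}, right has 1 {P}.
    Root K: left subtree has 1 node {J}, right has 1 {C}.

G F H Z D T L P N K J C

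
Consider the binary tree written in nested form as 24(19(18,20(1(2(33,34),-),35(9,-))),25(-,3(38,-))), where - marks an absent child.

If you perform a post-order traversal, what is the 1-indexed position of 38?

10

Post-order visits the left subtree, then the right subtree, then the node.
At 24: go left to 19.
  At 19: go left to 18.
    18 is a leaf — visit 18.
  At 19: go right to 20.
    At 20: go left to 1.
      At 1: go left to 2.
        At 2: go left to 33.
          33 is a leaf — visit 33.
        At 2: go right to 34.
          34 is a leaf — visit 34.
        Visit 2.
      At 1: no right child.
      Visit 1.
    At 20: go right to 35.
      At 35: go left to 9.
        9 is a leaf — visit 9.
      At 35: no right child.
      Visit 35.
    Visit 20.
  Visit 19.
At 24: go right to 25.
  At 25: no left child.
  At 25: go right to 3.
    At 3: go left to 38.
      38 is a leaf — visit 38.
    At 3: no right child.
    Visit 3.
  Visit 25.
Visit 24.
Full post-order sequence: 18, 33, 34, 2, 1, 9, 35, 20, 19, 38, 3, 25, 24.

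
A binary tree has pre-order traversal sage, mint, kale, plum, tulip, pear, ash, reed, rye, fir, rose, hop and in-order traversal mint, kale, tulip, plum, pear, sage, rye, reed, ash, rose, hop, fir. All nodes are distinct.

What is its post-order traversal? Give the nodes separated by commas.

tulip, pear, plum, kale, mint, rye, reed, hop, rose, fir, ash, sage

The first element of pre-order is the root; it splits in-order into left and right subtrees.
Root sage: left subtree has 5 nodes {mint, kale, tulip, plum, pear}, right has 6 {rye, reed, ash, rose, hop, fir}.
  Root mint: left subtree has 0 nodes { }, right has 4 {kale, tulip, plum, pear}.
    Root kale: left subtree has 0 nodes { }, right has 3 {tulip, plum, pear}.
      Root plum: left subtree has 1 node {tulip}, right has 1 {pear}.
  Root ash: left subtree has 2 nodes {rye, reed}, right has 3 {rose, hop, fir}.
    Root reed: left subtree has 1 node {rye}, right has 0 { }.
    Root fir: left subtree has 2 nodes {rose, hop}, right has 0 { }.
      Root rose: left subtree has 0 nodes { }, right has 1 {hop}.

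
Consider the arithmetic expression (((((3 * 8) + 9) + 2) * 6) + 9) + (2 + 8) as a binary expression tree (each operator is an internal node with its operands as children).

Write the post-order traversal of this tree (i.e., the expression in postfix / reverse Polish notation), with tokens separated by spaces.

Post-order on an expression tree gives postfix notation: for each operator, emit left operand, right operand, then the operator.

3 8 * 9 + 2 + 6 * 9 + 2 8 + +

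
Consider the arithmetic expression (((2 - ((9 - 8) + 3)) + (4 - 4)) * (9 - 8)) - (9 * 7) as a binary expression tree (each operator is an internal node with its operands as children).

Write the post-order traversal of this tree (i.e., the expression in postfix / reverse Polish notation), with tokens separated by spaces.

2 9 8 - 3 + - 4 4 - + 9 8 - * 9 7 * -

Post-order on an expression tree gives postfix notation: for each operator, emit left operand, right operand, then the operator.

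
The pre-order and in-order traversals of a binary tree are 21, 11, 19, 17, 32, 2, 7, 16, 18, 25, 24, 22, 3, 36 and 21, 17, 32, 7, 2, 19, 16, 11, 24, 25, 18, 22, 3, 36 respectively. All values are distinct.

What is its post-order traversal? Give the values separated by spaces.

7 2 32 17 16 19 24 25 36 3 22 18 11 21

The first element of pre-order is the root; it splits in-order into left and right subtrees.
Root 21: left subtree has 0 nodes { }, right has 13 {17, 32, 7, 2, 19, 16, 11, 24, 25, 18, 22, 3, 36}.
  Root 11: left subtree has 6 nodes {17, 32, 7, 2, 19, 16}, right has 6 {24, 25, 18, 22, 3, 36}.
    Root 19: left subtree has 4 nodes {17, 32, 7, 2}, right has 1 {16}.
      Root 17: left subtree has 0 nodes { }, right has 3 {32, 7, 2}.
        Root 32: left subtree has 0 nodes { }, right has 2 {7, 2}.
          Root 2: left subtree has 1 node {7}, right has 0 { }.
    Root 18: left subtree has 2 nodes {24, 25}, right has 3 {22, 3, 36}.
      Root 25: left subtree has 1 node {24}, right has 0 { }.
      Root 22: left subtree has 0 nodes { }, right has 2 {3, 36}.
        Root 3: left subtree has 0 nodes { }, right has 1 {36}.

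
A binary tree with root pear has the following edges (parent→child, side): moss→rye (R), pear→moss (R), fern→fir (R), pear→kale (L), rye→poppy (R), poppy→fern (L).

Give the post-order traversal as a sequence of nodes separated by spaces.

kale fir fern poppy rye moss pear

Post-order visits the left subtree, then the right subtree, then the node.
At pear: go left to kale.
  kale is a leaf — visit kale.
At pear: go right to moss.
  At moss: no left child.
  At moss: go right to rye.
    At rye: no left child.
    At rye: go right to poppy.
      At poppy: go left to fern.
        At fern: no left child.
        At fern: go right to fir.
          fir is a leaf — visit fir.
        Visit fern.
      At poppy: no right child.
      Visit poppy.
    Visit rye.
  Visit moss.
Visit pear.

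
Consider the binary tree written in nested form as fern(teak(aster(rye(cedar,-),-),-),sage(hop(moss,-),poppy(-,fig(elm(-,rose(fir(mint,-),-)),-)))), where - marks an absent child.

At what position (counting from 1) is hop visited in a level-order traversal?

5

Level-order visits nodes level by level from the root, left to right within each level.
Level 0: fern
Level 1: teak, sage
Level 2: aster, hop, poppy
Level 3: rye, moss, fig
Level 4: cedar, elm
Level 5: rose
Level 6: fir
Level 7: mint
Full level-order sequence: fern, teak, sage, aster, hop, poppy, rye, moss, fig, cedar, elm, rose, fir, mint.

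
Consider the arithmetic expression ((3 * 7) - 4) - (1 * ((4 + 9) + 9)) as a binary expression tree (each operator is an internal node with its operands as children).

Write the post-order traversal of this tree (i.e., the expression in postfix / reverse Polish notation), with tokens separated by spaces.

3 7 * 4 - 1 4 9 + 9 + * -

Post-order on an expression tree gives postfix notation: for each operator, emit left operand, right operand, then the operator.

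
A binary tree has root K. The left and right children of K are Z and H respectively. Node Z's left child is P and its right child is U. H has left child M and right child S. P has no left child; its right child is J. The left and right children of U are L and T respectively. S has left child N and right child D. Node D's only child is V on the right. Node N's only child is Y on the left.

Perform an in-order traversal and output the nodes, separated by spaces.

In-order visits the left subtree, then the node, then the right subtree.
At K: go left to Z.
  At Z: go left to P.
    At P: no left child.
    Visit P.
    At P: go right to J.
      J is a leaf — visit J.
  Visit Z.
  At Z: go right to U.
    At U: go left to L.
      L is a leaf — visit L.
    Visit U.
    At U: go right to T.
      T is a leaf — visit T.
Visit K.
At K: go right to H.
  At H: go left to M.
    M is a leaf — visit M.
  Visit H.
  At H: go right to S.
    At S: go left to N.
      At N: go left to Y.
        Y is a leaf — visit Y.
      Visit N.
      At N: no right child.
    Visit S.
    At S: go right to D.
      At D: no left child.
      Visit D.
      At D: go right to V.
        V is a leaf — visit V.

P J Z L U T K M H Y N S D V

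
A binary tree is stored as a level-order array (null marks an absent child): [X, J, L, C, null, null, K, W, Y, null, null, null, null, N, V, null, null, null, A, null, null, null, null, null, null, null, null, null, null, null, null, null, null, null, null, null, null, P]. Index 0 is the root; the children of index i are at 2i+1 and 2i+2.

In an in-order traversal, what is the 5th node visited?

In-order visits the left subtree, then the node, then the right subtree.
At X: go left to J.
  At J: go left to C.
    At C: go left to W.
      W is a leaf — visit W.
    Visit C.
    At C: go right to Y.
      At Y: no left child.
      Visit Y.
      At Y: go right to A.
        At A: go left to P.
          P is a leaf — visit P.
        Visit A.
        At A: no right child.
  Visit J.
  At J: no right child.
Visit X.
At X: go right to L.
  At L: no left child.
  Visit L.
  At L: go right to K.
    At K: go left to N.
      N is a leaf — visit N.
    Visit K.
    At K: go right to V.
      V is a leaf — visit V.
Full in-order sequence: W, C, Y, P, A, J, X, L, N, K, V.

A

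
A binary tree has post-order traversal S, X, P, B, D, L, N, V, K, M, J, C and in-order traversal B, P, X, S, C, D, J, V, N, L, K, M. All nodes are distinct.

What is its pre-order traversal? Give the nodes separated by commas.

The last element of post-order is the root; it splits in-order into left and right subtrees.
Root C: left subtree has 4 nodes {B, P, X, S}, right has 7 {D, J, V, N, L, K, M}.
  Root B: left subtree has 0 nodes { }, right has 3 {P, X, S}.
    Root P: left subtree has 0 nodes { }, right has 2 {X, S}.
      Root X: left subtree has 0 nodes { }, right has 1 {S}.
  Root J: left subtree has 1 node {D}, right has 5 {V, N, L, K, M}.
    Root M: left subtree has 4 nodes {V, N, L, K}, right has 0 { }.
      Root K: left subtree has 3 nodes {V, N, L}, right has 0 { }.
        Root V: left subtree has 0 nodes { }, right has 2 {N, L}.
          Root N: left subtree has 0 nodes { }, right has 1 {L}.

C, B, P, X, S, J, D, M, K, V, N, L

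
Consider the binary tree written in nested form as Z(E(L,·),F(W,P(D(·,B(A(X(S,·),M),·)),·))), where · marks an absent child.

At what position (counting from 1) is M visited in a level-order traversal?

11

Level-order visits nodes level by level from the root, left to right within each level.
Level 0: Z
Level 1: E, F
Level 2: L, W, P
Level 3: D
Level 4: B
Level 5: A
Level 6: X, M
Level 7: S
Full level-order sequence: Z, E, F, L, W, P, D, B, A, X, M, S.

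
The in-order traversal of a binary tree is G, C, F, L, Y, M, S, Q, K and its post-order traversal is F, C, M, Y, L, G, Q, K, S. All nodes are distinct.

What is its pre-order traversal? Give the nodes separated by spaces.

The last element of post-order is the root; it splits in-order into left and right subtrees.
Root S: left subtree has 6 nodes {G, C, F, L, Y, M}, right has 2 {Q, K}.
  Root G: left subtree has 0 nodes { }, right has 5 {C, F, L, Y, M}.
    Root L: left subtree has 2 nodes {C, F}, right has 2 {Y, M}.
      Root C: left subtree has 0 nodes { }, right has 1 {F}.
      Root Y: left subtree has 0 nodes { }, right has 1 {M}.
  Root K: left subtree has 1 node {Q}, right has 0 { }.

S G L C F Y M K Q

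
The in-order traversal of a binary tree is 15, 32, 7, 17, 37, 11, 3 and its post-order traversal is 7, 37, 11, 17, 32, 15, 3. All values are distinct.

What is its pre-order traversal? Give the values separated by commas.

The last element of post-order is the root; it splits in-order into left and right subtrees.
Root 3: left subtree has 6 nodes {15, 32, 7, 17, 37, 11}, right has 0 { }.
  Root 15: left subtree has 0 nodes { }, right has 5 {32, 7, 17, 37, 11}.
    Root 32: left subtree has 0 nodes { }, right has 4 {7, 17, 37, 11}.
      Root 17: left subtree has 1 node {7}, right has 2 {37, 11}.
        Root 11: left subtree has 1 node {37}, right has 0 { }.

3, 15, 32, 17, 7, 11, 37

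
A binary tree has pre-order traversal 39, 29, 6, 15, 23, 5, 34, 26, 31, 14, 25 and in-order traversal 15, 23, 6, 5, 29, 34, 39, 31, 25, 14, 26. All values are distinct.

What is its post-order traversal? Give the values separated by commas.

The first element of pre-order is the root; it splits in-order into left and right subtrees.
Root 39: left subtree has 6 nodes {15, 23, 6, 5, 29, 34}, right has 4 {31, 25, 14, 26}.
  Root 29: left subtree has 4 nodes {15, 23, 6, 5}, right has 1 {34}.
    Root 6: left subtree has 2 nodes {15, 23}, right has 1 {5}.
      Root 15: left subtree has 0 nodes { }, right has 1 {23}.
  Root 26: left subtree has 3 nodes {31, 25, 14}, right has 0 { }.
    Root 31: left subtree has 0 nodes { }, right has 2 {25, 14}.
      Root 14: left subtree has 1 node {25}, right has 0 { }.

23, 15, 5, 6, 34, 29, 25, 14, 31, 26, 39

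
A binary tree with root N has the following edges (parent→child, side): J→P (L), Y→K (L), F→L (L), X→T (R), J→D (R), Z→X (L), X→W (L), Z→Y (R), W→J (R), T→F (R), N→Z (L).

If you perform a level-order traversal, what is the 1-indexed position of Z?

2

Level-order visits nodes level by level from the root, left to right within each level.
Level 0: N
Level 1: Z
Level 2: X, Y
Level 3: W, T, K
Level 4: J, F
Level 5: P, D, L
Full level-order sequence: N, Z, X, Y, W, T, K, J, F, P, D, L.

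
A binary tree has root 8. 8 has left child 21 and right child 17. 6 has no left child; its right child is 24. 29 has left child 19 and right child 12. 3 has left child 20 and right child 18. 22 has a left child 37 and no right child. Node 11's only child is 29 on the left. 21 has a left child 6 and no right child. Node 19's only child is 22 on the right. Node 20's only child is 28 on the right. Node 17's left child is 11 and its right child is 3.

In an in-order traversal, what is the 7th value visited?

In-order visits the left subtree, then the node, then the right subtree.
At 8: go left to 21.
  At 21: go left to 6.
    At 6: no left child.
    Visit 6.
    At 6: go right to 24.
      24 is a leaf — visit 24.
  Visit 21.
  At 21: no right child.
Visit 8.
At 8: go right to 17.
  At 17: go left to 11.
    At 11: go left to 29.
      At 29: go left to 19.
        At 19: no left child.
        Visit 19.
        At 19: go right to 22.
          At 22: go left to 37.
            37 is a leaf — visit 37.
          Visit 22.
          At 22: no right child.
      Visit 29.
      At 29: go right to 12.
        12 is a leaf — visit 12.
    Visit 11.
    At 11: no right child.
  Visit 17.
  At 17: go right to 3.
    At 3: go left to 20.
      At 20: no left child.
      Visit 20.
      At 20: go right to 28.
        28 is a leaf — visit 28.
    Visit 3.
    At 3: go right to 18.
      18 is a leaf — visit 18.
Full in-order sequence: 6, 24, 21, 8, 19, 37, 22, 29, 12, 11, 17, 20, 28, 3, 18.

22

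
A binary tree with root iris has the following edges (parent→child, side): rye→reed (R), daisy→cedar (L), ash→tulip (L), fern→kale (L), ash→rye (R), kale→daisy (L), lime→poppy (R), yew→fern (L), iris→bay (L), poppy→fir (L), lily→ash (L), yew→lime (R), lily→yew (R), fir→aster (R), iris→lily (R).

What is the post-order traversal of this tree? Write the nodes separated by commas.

bay, tulip, reed, rye, ash, cedar, daisy, kale, fern, aster, fir, poppy, lime, yew, lily, iris

Post-order visits the left subtree, then the right subtree, then the node.
At iris: go left to bay.
  bay is a leaf — visit bay.
At iris: go right to lily.
  At lily: go left to ash.
    At ash: go left to tulip.
      tulip is a leaf — visit tulip.
    At ash: go right to rye.
      At rye: no left child.
      At rye: go right to reed.
        reed is a leaf — visit reed.
      Visit rye.
    Visit ash.
  At lily: go right to yew.
    At yew: go left to fern.
      At fern: go left to kale.
        At kale: go left to daisy.
          At daisy: go left to cedar.
            cedar is a leaf — visit cedar.
          At daisy: no right child.
          Visit daisy.
        At kale: no right child.
        Visit kale.
      At fern: no right child.
      Visit fern.
    At yew: go right to lime.
      At lime: no left child.
      At lime: go right to poppy.
        At poppy: go left to fir.
          At fir: no left child.
          At fir: go right to aster.
            aster is a leaf — visit aster.
          Visit fir.
        At poppy: no right child.
        Visit poppy.
      Visit lime.
    Visit yew.
  Visit lily.
Visit iris.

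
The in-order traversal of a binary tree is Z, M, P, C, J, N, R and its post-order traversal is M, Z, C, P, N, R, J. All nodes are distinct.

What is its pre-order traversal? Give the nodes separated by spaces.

J P Z M C R N

The last element of post-order is the root; it splits in-order into left and right subtrees.
Root J: left subtree has 4 nodes {Z, M, P, C}, right has 2 {N, R}.
  Root P: left subtree has 2 nodes {Z, M}, right has 1 {C}.
    Root Z: left subtree has 0 nodes { }, right has 1 {M}.
  Root R: left subtree has 1 node {N}, right has 0 { }.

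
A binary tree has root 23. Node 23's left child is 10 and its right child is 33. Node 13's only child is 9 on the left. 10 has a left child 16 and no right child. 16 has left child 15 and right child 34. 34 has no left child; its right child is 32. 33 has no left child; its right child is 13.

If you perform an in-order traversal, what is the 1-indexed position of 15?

In-order visits the left subtree, then the node, then the right subtree.
At 23: go left to 10.
  At 10: go left to 16.
    At 16: go left to 15.
      15 is a leaf — visit 15.
    Visit 16.
    At 16: go right to 34.
      At 34: no left child.
      Visit 34.
      At 34: go right to 32.
        32 is a leaf — visit 32.
  Visit 10.
  At 10: no right child.
Visit 23.
At 23: go right to 33.
  At 33: no left child.
  Visit 33.
  At 33: go right to 13.
    At 13: go left to 9.
      9 is a leaf — visit 9.
    Visit 13.
    At 13: no right child.
Full in-order sequence: 15, 16, 34, 32, 10, 23, 33, 9, 13.

1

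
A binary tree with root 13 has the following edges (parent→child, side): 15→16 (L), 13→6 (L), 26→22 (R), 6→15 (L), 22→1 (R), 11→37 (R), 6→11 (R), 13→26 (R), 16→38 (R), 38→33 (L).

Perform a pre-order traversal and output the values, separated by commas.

13, 6, 15, 16, 38, 33, 11, 37, 26, 22, 1

Pre-order visits the node, then its left subtree, then its right subtree.
Visit 13.
At 13: go left to 6.
  Visit 6.
  At 6: go left to 15.
    Visit 15.
    At 15: go left to 16.
      Visit 16.
      At 16: no left child.
      At 16: go right to 38.
        Visit 38.
        At 38: go left to 33.
          33 is a leaf — visit 33.
        At 38: no right child.
    At 15: no right child.
  At 6: go right to 11.
    Visit 11.
    At 11: no left child.
    At 11: go right to 37.
      37 is a leaf — visit 37.
At 13: go right to 26.
  Visit 26.
  At 26: no left child.
  At 26: go right to 22.
    Visit 22.
    At 22: no left child.
    At 22: go right to 1.
      1 is a leaf — visit 1.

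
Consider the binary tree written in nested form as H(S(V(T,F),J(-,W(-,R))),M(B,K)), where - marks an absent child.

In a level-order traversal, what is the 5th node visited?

Level-order visits nodes level by level from the root, left to right within each level.
Level 0: H
Level 1: S, M
Level 2: V, J, B, K
Level 3: T, F, W
Level 4: R
Full level-order sequence: H, S, M, V, J, B, K, T, F, W, R.

J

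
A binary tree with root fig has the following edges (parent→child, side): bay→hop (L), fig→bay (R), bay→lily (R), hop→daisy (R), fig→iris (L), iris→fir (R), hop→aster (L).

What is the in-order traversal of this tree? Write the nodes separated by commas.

In-order visits the left subtree, then the node, then the right subtree.
At fig: go left to iris.
  At iris: no left child.
  Visit iris.
  At iris: go right to fir.
    fir is a leaf — visit fir.
Visit fig.
At fig: go right to bay.
  At bay: go left to hop.
    At hop: go left to aster.
      aster is a leaf — visit aster.
    Visit hop.
    At hop: go right to daisy.
      daisy is a leaf — visit daisy.
  Visit bay.
  At bay: go right to lily.
    lily is a leaf — visit lily.

iris, fir, fig, aster, hop, daisy, bay, lily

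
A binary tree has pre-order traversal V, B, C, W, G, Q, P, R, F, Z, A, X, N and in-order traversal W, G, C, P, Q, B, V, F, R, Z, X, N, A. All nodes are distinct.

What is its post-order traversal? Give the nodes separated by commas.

G, W, P, Q, C, B, F, N, X, A, Z, R, V

The first element of pre-order is the root; it splits in-order into left and right subtrees.
Root V: left subtree has 6 nodes {W, G, C, P, Q, B}, right has 6 {F, R, Z, X, N, A}.
  Root B: left subtree has 5 nodes {W, G, C, P, Q}, right has 0 { }.
    Root C: left subtree has 2 nodes {W, G}, right has 2 {P, Q}.
      Root W: left subtree has 0 nodes { }, right has 1 {G}.
      Root Q: left subtree has 1 node {P}, right has 0 { }.
  Root R: left subtree has 1 node {F}, right has 4 {Z, X, N, A}.
    Root Z: left subtree has 0 nodes { }, right has 3 {X, N, A}.
      Root A: left subtree has 2 nodes {X, N}, right has 0 { }.
        Root X: left subtree has 0 nodes { }, right has 1 {N}.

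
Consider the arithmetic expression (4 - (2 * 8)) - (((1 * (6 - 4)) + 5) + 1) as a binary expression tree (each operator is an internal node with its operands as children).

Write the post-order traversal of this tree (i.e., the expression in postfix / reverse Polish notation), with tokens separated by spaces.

Post-order on an expression tree gives postfix notation: for each operator, emit left operand, right operand, then the operator.

4 2 8 * - 1 6 4 - * 5 + 1 + -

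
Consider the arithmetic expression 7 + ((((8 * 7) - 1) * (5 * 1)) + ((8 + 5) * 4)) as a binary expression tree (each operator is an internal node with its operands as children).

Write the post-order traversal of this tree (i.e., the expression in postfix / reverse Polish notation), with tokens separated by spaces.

7 8 7 * 1 - 5 1 * * 8 5 + 4 * + +

Post-order on an expression tree gives postfix notation: for each operator, emit left operand, right operand, then the operator.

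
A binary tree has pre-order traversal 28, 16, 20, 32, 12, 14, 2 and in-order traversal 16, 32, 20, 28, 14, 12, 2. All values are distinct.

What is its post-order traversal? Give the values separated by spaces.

The first element of pre-order is the root; it splits in-order into left and right subtrees.
Root 28: left subtree has 3 nodes {16, 32, 20}, right has 3 {14, 12, 2}.
  Root 16: left subtree has 0 nodes { }, right has 2 {32, 20}.
    Root 20: left subtree has 1 node {32}, right has 0 { }.
  Root 12: left subtree has 1 node {14}, right has 1 {2}.

32 20 16 14 2 12 28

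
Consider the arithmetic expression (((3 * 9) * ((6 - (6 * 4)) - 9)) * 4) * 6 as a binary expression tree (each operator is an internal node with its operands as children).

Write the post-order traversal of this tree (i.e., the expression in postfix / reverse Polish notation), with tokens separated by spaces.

Post-order on an expression tree gives postfix notation: for each operator, emit left operand, right operand, then the operator.

3 9 * 6 6 4 * - 9 - * 4 * 6 *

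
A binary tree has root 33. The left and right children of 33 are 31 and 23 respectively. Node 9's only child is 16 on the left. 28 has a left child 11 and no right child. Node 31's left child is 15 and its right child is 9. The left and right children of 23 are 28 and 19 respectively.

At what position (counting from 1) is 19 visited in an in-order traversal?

In-order visits the left subtree, then the node, then the right subtree.
At 33: go left to 31.
  At 31: go left to 15.
    15 is a leaf — visit 15.
  Visit 31.
  At 31: go right to 9.
    At 9: go left to 16.
      16 is a leaf — visit 16.
    Visit 9.
    At 9: no right child.
Visit 33.
At 33: go right to 23.
  At 23: go left to 28.
    At 28: go left to 11.
      11 is a leaf — visit 11.
    Visit 28.
    At 28: no right child.
  Visit 23.
  At 23: go right to 19.
    19 is a leaf — visit 19.
Full in-order sequence: 15, 31, 16, 9, 33, 11, 28, 23, 19.

9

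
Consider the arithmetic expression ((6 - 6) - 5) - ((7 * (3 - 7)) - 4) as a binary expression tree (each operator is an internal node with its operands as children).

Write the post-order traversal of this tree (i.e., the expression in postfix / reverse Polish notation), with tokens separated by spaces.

Post-order on an expression tree gives postfix notation: for each operator, emit left operand, right operand, then the operator.

6 6 - 5 - 7 3 7 - * 4 - -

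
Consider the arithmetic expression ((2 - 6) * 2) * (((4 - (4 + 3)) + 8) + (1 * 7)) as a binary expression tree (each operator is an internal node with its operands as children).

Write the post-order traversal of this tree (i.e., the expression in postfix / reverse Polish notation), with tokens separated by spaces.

Post-order on an expression tree gives postfix notation: for each operator, emit left operand, right operand, then the operator.

2 6 - 2 * 4 4 3 + - 8 + 1 7 * + *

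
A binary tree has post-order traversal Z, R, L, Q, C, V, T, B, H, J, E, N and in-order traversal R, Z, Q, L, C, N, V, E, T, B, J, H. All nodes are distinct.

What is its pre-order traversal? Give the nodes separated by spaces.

N C Q R Z L E V J B T H

The last element of post-order is the root; it splits in-order into left and right subtrees.
Root N: left subtree has 5 nodes {R, Z, Q, L, C}, right has 6 {V, E, T, B, J, H}.
  Root C: left subtree has 4 nodes {R, Z, Q, L}, right has 0 { }.
    Root Q: left subtree has 2 nodes {R, Z}, right has 1 {L}.
      Root R: left subtree has 0 nodes { }, right has 1 {Z}.
  Root E: left subtree has 1 node {V}, right has 4 {T, B, J, H}.
    Root J: left subtree has 2 nodes {T, B}, right has 1 {H}.
      Root B: left subtree has 1 node {T}, right has 0 { }.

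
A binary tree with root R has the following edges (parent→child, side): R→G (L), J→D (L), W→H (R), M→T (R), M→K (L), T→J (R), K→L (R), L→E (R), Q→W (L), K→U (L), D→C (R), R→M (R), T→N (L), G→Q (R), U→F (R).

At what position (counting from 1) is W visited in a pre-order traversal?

4

Pre-order visits the node, then its left subtree, then its right subtree.
Visit R.
At R: go left to G.
  Visit G.
  At G: no left child.
  At G: go right to Q.
    Visit Q.
    At Q: go left to W.
      Visit W.
      At W: no left child.
      At W: go right to H.
        H is a leaf — visit H.
    At Q: no right child.
At R: go right to M.
  Visit M.
  At M: go left to K.
    Visit K.
    At K: go left to U.
      Visit U.
      At U: no left child.
      At U: go right to F.
        F is a leaf — visit F.
    At K: go right to L.
      Visit L.
      At L: no left child.
      At L: go right to E.
        E is a leaf — visit E.
  At M: go right to T.
    Visit T.
    At T: go left to N.
      N is a leaf — visit N.
    At T: go right to J.
      Visit J.
      At J: go left to D.
        Visit D.
        At D: no left child.
        At D: go right to C.
          C is a leaf — visit C.
      At J: no right child.
Full pre-order sequence: R, G, Q, W, H, M, K, U, F, L, E, T, N, J, D, C.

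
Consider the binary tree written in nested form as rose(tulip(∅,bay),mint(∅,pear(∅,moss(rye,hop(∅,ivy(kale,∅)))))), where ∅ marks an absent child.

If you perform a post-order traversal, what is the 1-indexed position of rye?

Post-order visits the left subtree, then the right subtree, then the node.
At rose: go left to tulip.
  At tulip: no left child.
  At tulip: go right to bay.
    bay is a leaf — visit bay.
  Visit tulip.
At rose: go right to mint.
  At mint: no left child.
  At mint: go right to pear.
    At pear: no left child.
    At pear: go right to moss.
      At moss: go left to rye.
        rye is a leaf — visit rye.
      At moss: go right to hop.
        At hop: no left child.
        At hop: go right to ivy.
          At ivy: go left to kale.
            kale is a leaf — visit kale.
          At ivy: no right child.
          Visit ivy.
        Visit hop.
      Visit moss.
    Visit pear.
  Visit mint.
Visit rose.
Full post-order sequence: bay, tulip, rye, kale, ivy, hop, moss, pear, mint, rose.

3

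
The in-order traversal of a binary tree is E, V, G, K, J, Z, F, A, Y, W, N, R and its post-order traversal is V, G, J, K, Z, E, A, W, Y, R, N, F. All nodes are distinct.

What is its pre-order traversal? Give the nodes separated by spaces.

F E Z K G V J N Y A W R

The last element of post-order is the root; it splits in-order into left and right subtrees.
Root F: left subtree has 6 nodes {E, V, G, K, J, Z}, right has 5 {A, Y, W, N, R}.
  Root E: left subtree has 0 nodes { }, right has 5 {V, G, K, J, Z}.
    Root Z: left subtree has 4 nodes {V, G, K, J}, right has 0 { }.
      Root K: left subtree has 2 nodes {V, G}, right has 1 {J}.
        Root G: left subtree has 1 node {V}, right has 0 { }.
  Root N: left subtree has 3 nodes {A, Y, W}, right has 1 {R}.
    Root Y: left subtree has 1 node {A}, right has 1 {W}.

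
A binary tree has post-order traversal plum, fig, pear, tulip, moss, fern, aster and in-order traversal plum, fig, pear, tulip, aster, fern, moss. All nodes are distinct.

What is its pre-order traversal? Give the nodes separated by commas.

The last element of post-order is the root; it splits in-order into left and right subtrees.
Root aster: left subtree has 4 nodes {plum, fig, pear, tulip}, right has 2 {fern, moss}.
  Root tulip: left subtree has 3 nodes {plum, fig, pear}, right has 0 { }.
    Root pear: left subtree has 2 nodes {plum, fig}, right has 0 { }.
      Root fig: left subtree has 1 node {plum}, right has 0 { }.
  Root fern: left subtree has 0 nodes { }, right has 1 {moss}.

aster, tulip, pear, fig, plum, fern, moss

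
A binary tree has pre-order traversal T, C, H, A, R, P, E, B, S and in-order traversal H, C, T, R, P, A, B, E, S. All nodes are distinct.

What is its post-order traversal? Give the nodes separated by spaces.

H C P R B S E A T

The first element of pre-order is the root; it splits in-order into left and right subtrees.
Root T: left subtree has 2 nodes {H, C}, right has 6 {R, P, A, B, E, S}.
  Root C: left subtree has 1 node {H}, right has 0 { }.
  Root A: left subtree has 2 nodes {R, P}, right has 3 {B, E, S}.
    Root R: left subtree has 0 nodes { }, right has 1 {P}.
    Root E: left subtree has 1 node {B}, right has 1 {S}.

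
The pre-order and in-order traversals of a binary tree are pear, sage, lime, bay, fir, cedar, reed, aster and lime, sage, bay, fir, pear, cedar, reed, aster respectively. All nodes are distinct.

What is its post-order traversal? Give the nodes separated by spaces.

The first element of pre-order is the root; it splits in-order into left and right subtrees.
Root pear: left subtree has 4 nodes {lime, sage, bay, fir}, right has 3 {cedar, reed, aster}.
  Root sage: left subtree has 1 node {lime}, right has 2 {bay, fir}.
    Root bay: left subtree has 0 nodes { }, right has 1 {fir}.
  Root cedar: left subtree has 0 nodes { }, right has 2 {reed, aster}.
    Root reed: left subtree has 0 nodes { }, right has 1 {aster}.

lime fir bay sage aster reed cedar pear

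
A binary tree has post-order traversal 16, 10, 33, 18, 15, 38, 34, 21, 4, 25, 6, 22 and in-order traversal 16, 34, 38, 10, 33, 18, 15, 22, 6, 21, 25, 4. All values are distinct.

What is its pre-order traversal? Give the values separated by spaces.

The last element of post-order is the root; it splits in-order into left and right subtrees.
Root 22: left subtree has 7 nodes {16, 34, 38, 10, 33, 18, 15}, right has 4 {6, 21, 25, 4}.
  Root 34: left subtree has 1 node {16}, right has 5 {38, 10, 33, 18, 15}.
    Root 38: left subtree has 0 nodes { }, right has 4 {10, 33, 18, 15}.
      Root 15: left subtree has 3 nodes {10, 33, 18}, right has 0 { }.
        Root 18: left subtree has 2 nodes {10, 33}, right has 0 { }.
          Root 33: left subtree has 1 node {10}, right has 0 { }.
  Root 6: left subtree has 0 nodes { }, right has 3 {21, 25, 4}.
    Root 25: left subtree has 1 node {21}, right has 1 {4}.

22 34 16 38 15 18 33 10 6 25 21 4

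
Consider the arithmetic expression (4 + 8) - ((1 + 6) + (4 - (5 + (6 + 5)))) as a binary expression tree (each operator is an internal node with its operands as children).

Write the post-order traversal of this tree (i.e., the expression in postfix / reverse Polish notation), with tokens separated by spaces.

Post-order on an expression tree gives postfix notation: for each operator, emit left operand, right operand, then the operator.

4 8 + 1 6 + 4 5 6 5 + + - + -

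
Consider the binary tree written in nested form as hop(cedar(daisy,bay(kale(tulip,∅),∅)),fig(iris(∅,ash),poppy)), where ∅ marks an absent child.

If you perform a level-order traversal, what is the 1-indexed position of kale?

Level-order visits nodes level by level from the root, left to right within each level.
Level 0: hop
Level 1: cedar, fig
Level 2: daisy, bay, iris, poppy
Level 3: kale, ash
Level 4: tulip
Full level-order sequence: hop, cedar, fig, daisy, bay, iris, poppy, kale, ash, tulip.

8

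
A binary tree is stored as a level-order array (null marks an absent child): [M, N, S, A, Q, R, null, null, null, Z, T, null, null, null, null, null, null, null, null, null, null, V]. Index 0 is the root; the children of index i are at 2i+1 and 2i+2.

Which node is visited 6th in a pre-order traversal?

T

Pre-order visits the node, then its left subtree, then its right subtree.
Visit M.
At M: go left to N.
  Visit N.
  At N: go left to A.
    A is a leaf — visit A.
  At N: go right to Q.
    Visit Q.
    At Q: go left to Z.
      Z is a leaf — visit Z.
    At Q: go right to T.
      Visit T.
      At T: go left to V.
        V is a leaf — visit V.
      At T: no right child.
At M: go right to S.
  Visit S.
  At S: go left to R.
    R is a leaf — visit R.
  At S: no right child.
Full pre-order sequence: M, N, A, Q, Z, T, V, S, R.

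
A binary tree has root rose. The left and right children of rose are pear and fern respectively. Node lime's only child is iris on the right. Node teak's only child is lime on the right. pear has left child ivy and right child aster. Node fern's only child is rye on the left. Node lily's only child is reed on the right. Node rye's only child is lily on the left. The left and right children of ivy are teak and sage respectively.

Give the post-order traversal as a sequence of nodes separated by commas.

Post-order visits the left subtree, then the right subtree, then the node.
At rose: go left to pear.
  At pear: go left to ivy.
    At ivy: go left to teak.
      At teak: no left child.
      At teak: go right to lime.
        At lime: no left child.
        At lime: go right to iris.
          iris is a leaf — visit iris.
        Visit lime.
      Visit teak.
    At ivy: go right to sage.
      sage is a leaf — visit sage.
    Visit ivy.
  At pear: go right to aster.
    aster is a leaf — visit aster.
  Visit pear.
At rose: go right to fern.
  At fern: go left to rye.
    At rye: go left to lily.
      At lily: no left child.
      At lily: go right to reed.
        reed is a leaf — visit reed.
      Visit lily.
    At rye: no right child.
    Visit rye.
  At fern: no right child.
  Visit fern.
Visit rose.

iris, lime, teak, sage, ivy, aster, pear, reed, lily, rye, fern, rose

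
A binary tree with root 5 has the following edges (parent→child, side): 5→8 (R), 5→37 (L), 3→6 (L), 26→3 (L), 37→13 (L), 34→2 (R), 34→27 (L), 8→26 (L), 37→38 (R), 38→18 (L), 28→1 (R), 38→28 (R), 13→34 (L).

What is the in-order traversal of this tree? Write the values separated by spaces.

In-order visits the left subtree, then the node, then the right subtree.
At 5: go left to 37.
  At 37: go left to 13.
    At 13: go left to 34.
      At 34: go left to 27.
        27 is a leaf — visit 27.
      Visit 34.
      At 34: go right to 2.
        2 is a leaf — visit 2.
    Visit 13.
    At 13: no right child.
  Visit 37.
  At 37: go right to 38.
    At 38: go left to 18.
      18 is a leaf — visit 18.
    Visit 38.
    At 38: go right to 28.
      At 28: no left child.
      Visit 28.
      At 28: go right to 1.
        1 is a leaf — visit 1.
Visit 5.
At 5: go right to 8.
  At 8: go left to 26.
    At 26: go left to 3.
      At 3: go left to 6.
        6 is a leaf — visit 6.
      Visit 3.
      At 3: no right child.
    Visit 26.
    At 26: no right child.
  Visit 8.
  At 8: no right child.

27 34 2 13 37 18 38 28 1 5 6 3 26 8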